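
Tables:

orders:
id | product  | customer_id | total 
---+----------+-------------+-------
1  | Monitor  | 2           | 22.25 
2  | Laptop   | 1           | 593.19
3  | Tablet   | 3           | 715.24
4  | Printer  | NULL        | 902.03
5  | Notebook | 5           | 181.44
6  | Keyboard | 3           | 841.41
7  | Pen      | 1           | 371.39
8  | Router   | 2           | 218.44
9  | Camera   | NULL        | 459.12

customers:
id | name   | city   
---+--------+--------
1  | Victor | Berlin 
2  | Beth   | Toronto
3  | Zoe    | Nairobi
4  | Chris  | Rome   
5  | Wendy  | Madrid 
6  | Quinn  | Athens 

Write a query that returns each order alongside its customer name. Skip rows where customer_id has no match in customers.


INNER JOIN keeps only orders rows whose customer_id matches an id in customers. Walk through each order:
  - order 1 (Monitor): customer_id=2 -> matches Beth
  - order 2 (Laptop): customer_id=1 -> matches Victor
  - order 3 (Tablet): customer_id=3 -> matches Zoe
  - order 4 (Printer): customer_id=NULL, no match -> dropped
  - order 5 (Notebook): customer_id=5 -> matches Wendy
  - order 6 (Keyboard): customer_id=3 -> matches Zoe
  - order 7 (Pen): customer_id=1 -> matches Victor
  - order 8 (Router): customer_id=2 -> matches Beth
  - order 9 (Camera): customer_id=NULL, no match -> dropped
So 2 of 9 rows are dropped.

SQL:
SELECT a.product, b.name AS customer
FROM orders a
INNER JOIN customers b ON a.customer_id = b.id

Result:
product  | customer
---------+---------
Monitor  | Beth    
Laptop   | Victor  
Tablet   | Zoe     
Notebook | Wendy   
Keyboard | Zoe     
Pen      | Victor  
Router   | Beth    


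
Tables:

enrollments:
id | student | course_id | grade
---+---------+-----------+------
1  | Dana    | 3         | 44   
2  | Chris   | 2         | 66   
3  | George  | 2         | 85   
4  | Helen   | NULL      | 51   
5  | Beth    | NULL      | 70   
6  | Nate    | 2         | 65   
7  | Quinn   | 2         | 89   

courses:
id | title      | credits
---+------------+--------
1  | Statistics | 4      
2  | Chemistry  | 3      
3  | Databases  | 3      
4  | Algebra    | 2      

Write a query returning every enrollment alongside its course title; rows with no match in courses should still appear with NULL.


LEFT JOIN keeps every row from enrollments (the left table); where course_id has no match in courses, the course columns become NULL. Walk through each enrollment:
  - enrollment 1 (Dana): course_id=3 -> matches Databases
  - enrollment 2 (Chris): course_id=2 -> matches Chemistry
  - enrollment 3 (George): course_id=2 -> matches Chemistry
  - enrollment 4 (Helen): course_id=NULL, no match -> kept with NULL
  - enrollment 5 (Beth): course_id=NULL, no match -> kept with NULL
  - enrollment 6 (Nate): course_id=2 -> matches Chemistry
  - enrollment 7 (Quinn): course_id=2 -> matches Chemistry
All 7 rows appear; 2 have NULL course.

SQL:
SELECT a.student, b.title AS course
FROM enrollments a
LEFT JOIN courses b ON a.course_id = b.id

Result:
student | course   
--------+----------
Dana    | Databases
Chris   | Chemistry
George  | Chemistry
Helen   | NULL     
Beth    | NULL     
Nate    | Chemistry
Quinn   | Chemistry


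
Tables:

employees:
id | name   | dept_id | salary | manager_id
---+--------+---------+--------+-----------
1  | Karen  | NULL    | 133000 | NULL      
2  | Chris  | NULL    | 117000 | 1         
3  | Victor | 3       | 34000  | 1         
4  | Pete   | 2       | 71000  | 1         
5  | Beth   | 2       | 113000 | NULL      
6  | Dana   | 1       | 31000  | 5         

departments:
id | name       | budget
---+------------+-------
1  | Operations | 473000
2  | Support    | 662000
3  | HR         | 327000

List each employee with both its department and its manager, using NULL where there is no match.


Two LEFT JOINs from the same base table employees: one to departments via dept_id, one to employees itself via manager_id. Both are LEFT so every employee is preserved.
Match against departments:
  - employee 1 (Karen): dept_id=NULL, no match -> kept with NULL
  - employee 2 (Chris): dept_id=NULL, no match -> kept with NULL
  - employee 3 (Victor): dept_id=3 -> matches HR
  - employee 4 (Pete): dept_id=2 -> matches Support
  - employee 5 (Beth): dept_id=2 -> matches Support
  - employee 6 (Dana): dept_id=1 -> matches Operations
Match against employees (self):
  - employee 1 (Karen): manager_id=NULL -> NULL
  - employee 2 (Chris): manager_id=1 -> Karen
  - employee 3 (Victor): manager_id=1 -> Karen
  - employee 4 (Pete): manager_id=1 -> Karen
  - employee 5 (Beth): manager_id=NULL -> NULL
  - employee 6 (Dana): manager_id=5 -> Beth

SQL:
SELECT a.name, b.name AS department, c.name AS manager
FROM employees a
LEFT JOIN departments b ON a.dept_id = b.id
LEFT JOIN employees c ON a.manager_id = c.id

Result:
name   | department | manager
-------+------------+--------
Karen  | NULL       | NULL   
Chris  | NULL       | Karen  
Victor | HR         | Karen  
Pete   | Support    | Karen  
Beth   | Support    | NULL   
Dana   | Operations | Beth   


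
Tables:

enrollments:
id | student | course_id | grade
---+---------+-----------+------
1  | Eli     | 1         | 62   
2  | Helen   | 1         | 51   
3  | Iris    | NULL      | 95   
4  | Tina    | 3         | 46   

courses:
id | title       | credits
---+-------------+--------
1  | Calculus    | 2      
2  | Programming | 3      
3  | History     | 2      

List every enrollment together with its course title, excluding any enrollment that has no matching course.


INNER JOIN keeps only enrollments rows whose course_id matches an id in courses. Walk through each enrollment:
  - enrollment 1 (Eli): course_id=1 -> matches Calculus
  - enrollment 2 (Helen): course_id=1 -> matches Calculus
  - enrollment 3 (Iris): course_id=NULL, no match -> dropped
  - enrollment 4 (Tina): course_id=3 -> matches History
So 1 of 4 rows is dropped.

SQL:
SELECT a.student, b.title AS course
FROM enrollments a
INNER JOIN courses b ON a.course_id = b.id

Result:
student | course  
--------+---------
Eli     | Calculus
Helen   | Calculus
Tina    | History 


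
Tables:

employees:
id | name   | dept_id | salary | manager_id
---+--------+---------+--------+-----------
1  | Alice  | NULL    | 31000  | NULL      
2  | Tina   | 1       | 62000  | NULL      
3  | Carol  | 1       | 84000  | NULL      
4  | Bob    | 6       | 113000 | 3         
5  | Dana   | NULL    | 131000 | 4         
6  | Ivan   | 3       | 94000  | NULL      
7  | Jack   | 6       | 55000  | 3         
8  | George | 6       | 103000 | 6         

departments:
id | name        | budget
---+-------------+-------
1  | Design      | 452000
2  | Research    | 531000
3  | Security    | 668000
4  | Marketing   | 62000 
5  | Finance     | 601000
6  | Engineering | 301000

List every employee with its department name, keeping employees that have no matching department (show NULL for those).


LEFT JOIN keeps every row from employees (the left table); where dept_id has no match in departments, the department columns become NULL. Walk through each employee:
  - employee 1 (Alice): dept_id=NULL, no match -> kept with NULL
  - employee 2 (Tina): dept_id=1 -> matches Design
  - employee 3 (Carol): dept_id=1 -> matches Design
  - employee 4 (Bob): dept_id=6 -> matches Engineering
  - employee 5 (Dana): dept_id=NULL, no match -> kept with NULL
  - employee 6 (Ivan): dept_id=3 -> matches Security
  - employee 7 (Jack): dept_id=6 -> matches Engineering
  - employee 8 (George): dept_id=6 -> matches Engineering
All 8 rows appear; 2 have NULL department.

SQL:
SELECT a.name, b.name AS department
FROM employees a
LEFT JOIN departments b ON a.dept_id = b.id

Result:
name   | department 
-------+------------
Alice  | NULL       
Tina   | Design     
Carol  | Design     
Bob    | Engineering
Dana   | NULL       
Ivan   | Security   
Jack   | Engineering
George | Engineering


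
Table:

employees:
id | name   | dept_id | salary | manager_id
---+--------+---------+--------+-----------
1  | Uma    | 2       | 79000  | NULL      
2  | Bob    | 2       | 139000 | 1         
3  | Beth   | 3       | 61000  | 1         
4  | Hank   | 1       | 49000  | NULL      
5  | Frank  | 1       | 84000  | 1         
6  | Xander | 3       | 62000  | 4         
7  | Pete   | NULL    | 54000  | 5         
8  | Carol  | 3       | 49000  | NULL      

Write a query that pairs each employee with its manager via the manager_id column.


This is a self-join: employees is joined to a second copy of itself, matching each row's manager_id to another row's id. Use LEFT JOIN so rows with manager_id=NULL are kept.
  - employee 1 (Uma): manager_id=NULL -> NULL
  - employee 2 (Bob): manager_id=1 -> Uma
  - employee 3 (Beth): manager_id=1 -> Uma
  - employee 4 (Hank): manager_id=NULL -> NULL
  - employee 5 (Frank): manager_id=1 -> Uma
  - employee 6 (Xander): manager_id=4 -> Hank
  - employee 7 (Pete): manager_id=5 -> Frank
  - employee 8 (Carol): manager_id=NULL -> NULL

SQL:
SELECT a.name AS item, b.name AS manager
FROM employees a
LEFT JOIN employees b ON a.manager_id = b.id

Result:
item   | manager
-------+--------
Uma    | NULL   
Bob    | Uma    
Beth   | Uma    
Hank   | NULL   
Frank  | Uma    
Xander | Hank   
Pete   | Frank  
Carol  | NULL   


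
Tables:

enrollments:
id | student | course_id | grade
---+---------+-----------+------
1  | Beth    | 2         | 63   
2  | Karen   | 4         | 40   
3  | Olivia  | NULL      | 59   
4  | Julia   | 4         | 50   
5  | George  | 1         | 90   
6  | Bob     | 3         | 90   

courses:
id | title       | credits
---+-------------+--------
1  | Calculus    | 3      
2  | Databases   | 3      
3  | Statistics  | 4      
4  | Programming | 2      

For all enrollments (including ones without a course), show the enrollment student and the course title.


LEFT JOIN keeps every row from enrollments (the left table); where course_id has no match in courses, the course columns become NULL. Walk through each enrollment:
  - enrollment 1 (Beth): course_id=2 -> matches Databases
  - enrollment 2 (Karen): course_id=4 -> matches Programming
  - enrollment 3 (Olivia): course_id=NULL, no match -> kept with NULL
  - enrollment 4 (Julia): course_id=4 -> matches Programming
  - enrollment 5 (George): course_id=1 -> matches Calculus
  - enrollment 6 (Bob): course_id=3 -> matches Statistics
All 6 rows appear; 1 has NULL course.

SQL:
SELECT a.student, b.title AS course
FROM enrollments a
LEFT JOIN courses b ON a.course_id = b.id

Result:
student | course     
--------+------------
Beth    | Databases  
Karen   | Programming
Olivia  | NULL       
Julia   | Programming
George  | Calculus   
Bob     | Statistics 


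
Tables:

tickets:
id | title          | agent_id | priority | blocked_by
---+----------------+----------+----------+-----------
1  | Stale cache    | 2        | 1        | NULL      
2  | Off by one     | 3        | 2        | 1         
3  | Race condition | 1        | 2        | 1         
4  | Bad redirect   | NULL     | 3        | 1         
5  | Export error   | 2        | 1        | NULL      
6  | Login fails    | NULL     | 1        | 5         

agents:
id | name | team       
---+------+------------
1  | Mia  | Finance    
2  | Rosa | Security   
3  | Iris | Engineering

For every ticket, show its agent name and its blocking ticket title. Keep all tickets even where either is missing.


Two LEFT JOINs from the same base table tickets: one to agents via agent_id, one to tickets itself via blocked_by. Both are LEFT so every ticket is preserved.
Match against agents:
  - ticket 1 (Stale cache): agent_id=2 -> matches Rosa
  - ticket 2 (Off by one): agent_id=3 -> matches Iris
  - ticket 3 (Race condition): agent_id=1 -> matches Mia
  - ticket 4 (Bad redirect): agent_id=NULL, no match -> kept with NULL
  - ticket 5 (Export error): agent_id=2 -> matches Rosa
  - ticket 6 (Login fails): agent_id=NULL, no match -> kept with NULL
Match against tickets (self):
  - ticket 1 (Stale cache): blocked_by=NULL -> NULL
  - ticket 2 (Off by one): blocked_by=1 -> Stale cache
  - ticket 3 (Race condition): blocked_by=1 -> Stale cache
  - ticket 4 (Bad redirect): blocked_by=1 -> Stale cache
  - ticket 5 (Export error): blocked_by=NULL -> NULL
  - ticket 6 (Login fails): blocked_by=5 -> Export error

SQL:
SELECT a.title, b.name AS agent, c.title AS blocked_by
FROM tickets a
LEFT JOIN agents b ON a.agent_id = b.id
LEFT JOIN tickets c ON a.blocked_by = c.id

Result:
title          | agent | blocked_by  
---------------+-------+-------------
Stale cache    | Rosa  | NULL        
Off by one     | Iris  | Stale cache 
Race condition | Mia   | Stale cache 
Bad redirect   | NULL  | Stale cache 
Export error   | Rosa  | NULL        
Login fails    | NULL  | Export error


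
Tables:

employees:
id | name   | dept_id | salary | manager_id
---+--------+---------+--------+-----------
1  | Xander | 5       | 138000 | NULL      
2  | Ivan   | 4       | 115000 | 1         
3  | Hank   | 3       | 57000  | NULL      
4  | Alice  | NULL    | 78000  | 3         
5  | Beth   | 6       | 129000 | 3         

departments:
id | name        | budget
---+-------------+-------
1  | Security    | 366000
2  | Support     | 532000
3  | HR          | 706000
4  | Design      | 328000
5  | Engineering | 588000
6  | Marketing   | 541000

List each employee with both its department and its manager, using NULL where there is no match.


Two LEFT JOINs from the same base table employees: one to departments via dept_id, one to employees itself via manager_id. Both are LEFT so every employee is preserved.
Match against departments:
  - employee 1 (Xander): dept_id=5 -> matches Engineering
  - employee 2 (Ivan): dept_id=4 -> matches Design
  - employee 3 (Hank): dept_id=3 -> matches HR
  - employee 4 (Alice): dept_id=NULL, no match -> kept with NULL
  - employee 5 (Beth): dept_id=6 -> matches Marketing
Match against employees (self):
  - employee 1 (Xander): manager_id=NULL -> NULL
  - employee 2 (Ivan): manager_id=1 -> Xander
  - employee 3 (Hank): manager_id=NULL -> NULL
  - employee 4 (Alice): manager_id=3 -> Hank
  - employee 5 (Beth): manager_id=3 -> Hank

SQL:
SELECT a.name, b.name AS department, c.name AS manager
FROM employees a
LEFT JOIN departments b ON a.dept_id = b.id
LEFT JOIN employees c ON a.manager_id = c.id

Result:
name   | department  | manager
-------+-------------+--------
Xander | Engineering | NULL   
Ivan   | Design      | Xander 
Hank   | HR          | NULL   
Alice  | NULL        | Hank   
Beth   | Marketing   | Hank   


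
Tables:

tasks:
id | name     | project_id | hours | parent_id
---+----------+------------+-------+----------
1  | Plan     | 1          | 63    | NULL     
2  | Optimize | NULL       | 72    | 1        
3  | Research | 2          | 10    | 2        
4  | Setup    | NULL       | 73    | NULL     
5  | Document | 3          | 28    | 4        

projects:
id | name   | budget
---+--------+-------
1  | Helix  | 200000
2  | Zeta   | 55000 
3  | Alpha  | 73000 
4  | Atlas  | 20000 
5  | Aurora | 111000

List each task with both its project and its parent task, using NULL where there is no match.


Two LEFT JOINs from the same base table tasks: one to projects via project_id, one to tasks itself via parent_id. Both are LEFT so every task is preserved.
Match against projects:
  - task 1 (Plan): project_id=1 -> matches Helix
  - task 2 (Optimize): project_id=NULL, no match -> kept with NULL
  - task 3 (Research): project_id=2 -> matches Zeta
  - task 4 (Setup): project_id=NULL, no match -> kept with NULL
  - task 5 (Document): project_id=3 -> matches Alpha
Match against tasks (self):
  - task 1 (Plan): parent_id=NULL -> NULL
  - task 2 (Optimize): parent_id=1 -> Plan
  - task 3 (Research): parent_id=2 -> Optimize
  - task 4 (Setup): parent_id=NULL -> NULL
  - task 5 (Document): parent_id=4 -> Setup

SQL:
SELECT a.name, b.name AS project, c.name AS parent
FROM tasks a
LEFT JOIN projects b ON a.project_id = b.id
LEFT JOIN tasks c ON a.parent_id = c.id

Result:
name     | project | parent  
---------+---------+---------
Plan     | Helix   | NULL    
Optimize | NULL    | Plan    
Research | Zeta    | Optimize
Setup    | NULL    | NULL    
Document | Alpha   | Setup   


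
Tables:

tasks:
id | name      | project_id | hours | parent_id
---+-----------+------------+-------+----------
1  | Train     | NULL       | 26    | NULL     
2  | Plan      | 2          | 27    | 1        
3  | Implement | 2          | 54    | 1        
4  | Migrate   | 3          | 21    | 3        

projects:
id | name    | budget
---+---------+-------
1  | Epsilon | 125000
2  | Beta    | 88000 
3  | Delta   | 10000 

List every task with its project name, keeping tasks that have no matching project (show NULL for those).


LEFT JOIN keeps every row from tasks (the left table); where project_id has no match in projects, the project columns become NULL. Walk through each task:
  - task 1 (Train): project_id=NULL, no match -> kept with NULL
  - task 2 (Plan): project_id=2 -> matches Beta
  - task 3 (Implement): project_id=2 -> matches Beta
  - task 4 (Migrate): project_id=3 -> matches Delta
All 4 rows appear; 1 has NULL project.

SQL:
SELECT a.name, b.name AS project
FROM tasks a
LEFT JOIN projects b ON a.project_id = b.id

Result:
name      | project
----------+--------
Train     | NULL   
Plan      | Beta   
Implement | Beta   
Migrate   | Delta  


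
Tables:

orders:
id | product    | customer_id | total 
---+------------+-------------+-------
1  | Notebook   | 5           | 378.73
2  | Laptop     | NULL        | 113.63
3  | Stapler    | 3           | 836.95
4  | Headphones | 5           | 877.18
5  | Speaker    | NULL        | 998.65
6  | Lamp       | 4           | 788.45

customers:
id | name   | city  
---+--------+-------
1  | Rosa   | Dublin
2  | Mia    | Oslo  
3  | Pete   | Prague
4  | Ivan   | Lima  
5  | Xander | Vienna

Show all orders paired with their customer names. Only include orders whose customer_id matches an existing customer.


INNER JOIN keeps only orders rows whose customer_id matches an id in customers. Walk through each order:
  - order 1 (Notebook): customer_id=5 -> matches Xander
  - order 2 (Laptop): customer_id=NULL, no match -> dropped
  - order 3 (Stapler): customer_id=3 -> matches Pete
  - order 4 (Headphones): customer_id=5 -> matches Xander
  - order 5 (Speaker): customer_id=NULL, no match -> dropped
  - order 6 (Lamp): customer_id=4 -> matches Ivan
So 2 of 6 rows are dropped.

SQL:
SELECT a.product, b.name AS customer
FROM orders a
INNER JOIN customers b ON a.customer_id = b.id

Result:
product    | customer
-----------+---------
Notebook   | Xander  
Stapler    | Pete    
Headphones | Xander  
Lamp       | Ivan    


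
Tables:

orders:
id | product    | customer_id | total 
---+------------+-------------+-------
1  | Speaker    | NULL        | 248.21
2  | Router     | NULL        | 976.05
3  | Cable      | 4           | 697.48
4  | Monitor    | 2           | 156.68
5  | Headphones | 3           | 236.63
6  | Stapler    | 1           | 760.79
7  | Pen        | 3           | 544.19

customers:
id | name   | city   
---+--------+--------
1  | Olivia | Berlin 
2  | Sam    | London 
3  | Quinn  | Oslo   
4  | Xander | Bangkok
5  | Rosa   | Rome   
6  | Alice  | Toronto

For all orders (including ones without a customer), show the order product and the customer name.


LEFT JOIN keeps every row from orders (the left table); where customer_id has no match in customers, the customer columns become NULL. Walk through each order:
  - order 1 (Speaker): customer_id=NULL, no match -> kept with NULL
  - order 2 (Router): customer_id=NULL, no match -> kept with NULL
  - order 3 (Cable): customer_id=4 -> matches Xander
  - order 4 (Monitor): customer_id=2 -> matches Sam
  - order 5 (Headphones): customer_id=3 -> matches Quinn
  - order 6 (Stapler): customer_id=1 -> matches Olivia
  - order 7 (Pen): customer_id=3 -> matches Quinn
All 7 rows appear; 2 have NULL customer.

SQL:
SELECT a.product, b.name AS customer
FROM orders a
LEFT JOIN customers b ON a.customer_id = b.id

Result:
product    | customer
-----------+---------
Speaker    | NULL    
Router     | NULL    
Cable      | Xander  
Monitor    | Sam     
Headphones | Quinn   
Stapler    | Olivia  
Pen        | Quinn   


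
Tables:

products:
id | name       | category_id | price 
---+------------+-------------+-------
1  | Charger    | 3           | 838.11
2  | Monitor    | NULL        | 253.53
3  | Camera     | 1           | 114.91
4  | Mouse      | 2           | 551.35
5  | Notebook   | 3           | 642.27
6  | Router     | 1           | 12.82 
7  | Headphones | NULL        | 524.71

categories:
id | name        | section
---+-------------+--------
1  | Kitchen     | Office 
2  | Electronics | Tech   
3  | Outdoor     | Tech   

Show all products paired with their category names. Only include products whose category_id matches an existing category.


INNER JOIN keeps only products rows whose category_id matches an id in categories. Walk through each product:
  - product 1 (Charger): category_id=3 -> matches Outdoor
  - product 2 (Monitor): category_id=NULL, no match -> dropped
  - product 3 (Camera): category_id=1 -> matches Kitchen
  - product 4 (Mouse): category_id=2 -> matches Electronics
  - product 5 (Notebook): category_id=3 -> matches Outdoor
  - product 6 (Router): category_id=1 -> matches Kitchen
  - product 7 (Headphones): category_id=NULL, no match -> dropped
So 2 of 7 rows are dropped.

SQL:
SELECT a.name, b.name AS category
FROM products a
INNER JOIN categories b ON a.category_id = b.id

Result:
name     | category   
---------+------------
Charger  | Outdoor    
Camera   | Kitchen    
Mouse    | Electronics
Notebook | Outdoor    
Router   | Kitchen    


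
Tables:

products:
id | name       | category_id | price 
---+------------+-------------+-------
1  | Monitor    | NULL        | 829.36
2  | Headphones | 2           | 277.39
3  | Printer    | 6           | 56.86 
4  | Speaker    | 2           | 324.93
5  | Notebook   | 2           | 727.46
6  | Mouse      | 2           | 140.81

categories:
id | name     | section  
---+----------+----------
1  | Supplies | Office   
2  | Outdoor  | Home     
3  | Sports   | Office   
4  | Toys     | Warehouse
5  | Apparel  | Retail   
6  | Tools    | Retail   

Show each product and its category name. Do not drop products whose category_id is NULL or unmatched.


LEFT JOIN keeps every row from products (the left table); where category_id has no match in categories, the category columns become NULL. Walk through each product:
  - product 1 (Monitor): category_id=NULL, no match -> kept with NULL
  - product 2 (Headphones): category_id=2 -> matches Outdoor
  - product 3 (Printer): category_id=6 -> matches Tools
  - product 4 (Speaker): category_id=2 -> matches Outdoor
  - product 5 (Notebook): category_id=2 -> matches Outdoor
  - product 6 (Mouse): category_id=2 -> matches Outdoor
All 6 rows appear; 1 has NULL category.

SQL:
SELECT a.name, b.name AS category
FROM products a
LEFT JOIN categories b ON a.category_id = b.id

Result:
name       | category
-----------+---------
Monitor    | NULL    
Headphones | Outdoor 
Printer    | Tools   
Speaker    | Outdoor 
Notebook   | Outdoor 
Mouse      | Outdoor 


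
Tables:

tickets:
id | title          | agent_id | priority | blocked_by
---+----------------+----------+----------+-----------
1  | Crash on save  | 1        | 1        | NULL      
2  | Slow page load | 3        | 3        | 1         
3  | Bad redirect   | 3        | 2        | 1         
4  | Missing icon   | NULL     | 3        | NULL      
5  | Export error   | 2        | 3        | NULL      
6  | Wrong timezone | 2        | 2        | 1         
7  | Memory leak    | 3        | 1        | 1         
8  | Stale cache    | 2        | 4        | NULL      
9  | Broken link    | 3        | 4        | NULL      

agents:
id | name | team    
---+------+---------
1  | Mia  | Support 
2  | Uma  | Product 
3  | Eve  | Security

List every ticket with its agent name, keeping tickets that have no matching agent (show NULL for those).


LEFT JOIN keeps every row from tickets (the left table); where agent_id has no match in agents, the agent columns become NULL. Walk through each ticket:
  - ticket 1 (Crash on save): agent_id=1 -> matches Mia
  - ticket 2 (Slow page load): agent_id=3 -> matches Eve
  - ticket 3 (Bad redirect): agent_id=3 -> matches Eve
  - ticket 4 (Missing icon): agent_id=NULL, no match -> kept with NULL
  - ticket 5 (Export error): agent_id=2 -> matches Uma
  - ticket 6 (Wrong timezone): agent_id=2 -> matches Uma
  - ticket 7 (Memory leak): agent_id=3 -> matches Eve
  - ticket 8 (Stale cache): agent_id=2 -> matches Uma
  - ticket 9 (Broken link): agent_id=3 -> matches Eve
All 9 rows appear; 1 has NULL agent.

SQL:
SELECT a.title, b.name AS agent
FROM tickets a
LEFT JOIN agents b ON a.agent_id = b.id

Result:
title          | agent
---------------+------
Crash on save  | Mia  
Slow page load | Eve  
Bad redirect   | Eve  
Missing icon   | NULL 
Export error   | Uma  
Wrong timezone | Uma  
Memory leak    | Eve  
Stale cache    | Uma  
Broken link    | Eve  


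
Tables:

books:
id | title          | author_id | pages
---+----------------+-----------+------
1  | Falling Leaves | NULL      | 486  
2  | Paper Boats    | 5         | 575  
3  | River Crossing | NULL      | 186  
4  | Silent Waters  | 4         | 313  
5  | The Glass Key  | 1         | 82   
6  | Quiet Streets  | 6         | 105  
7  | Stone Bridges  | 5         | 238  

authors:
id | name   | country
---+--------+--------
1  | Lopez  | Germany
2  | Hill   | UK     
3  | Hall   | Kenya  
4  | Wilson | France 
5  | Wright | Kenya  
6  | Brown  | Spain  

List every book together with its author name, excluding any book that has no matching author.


INNER JOIN keeps only books rows whose author_id matches an id in authors. Walk through each book:
  - book 1 (Falling Leaves): author_id=NULL, no match -> dropped
  - book 2 (Paper Boats): author_id=5 -> matches Wright
  - book 3 (River Crossing): author_id=NULL, no match -> dropped
  - book 4 (Silent Waters): author_id=4 -> matches Wilson
  - book 5 (The Glass Key): author_id=1 -> matches Lopez
  - book 6 (Quiet Streets): author_id=6 -> matches Brown
  - book 7 (Stone Bridges): author_id=5 -> matches Wright
So 2 of 7 rows are dropped.

SQL:
SELECT a.title, b.name AS author
FROM books a
INNER JOIN authors b ON a.author_id = b.id

Result:
title         | author
--------------+-------
Paper Boats   | Wright
Silent Waters | Wilson
The Glass Key | Lopez 
Quiet Streets | Brown 
Stone Bridges | Wright


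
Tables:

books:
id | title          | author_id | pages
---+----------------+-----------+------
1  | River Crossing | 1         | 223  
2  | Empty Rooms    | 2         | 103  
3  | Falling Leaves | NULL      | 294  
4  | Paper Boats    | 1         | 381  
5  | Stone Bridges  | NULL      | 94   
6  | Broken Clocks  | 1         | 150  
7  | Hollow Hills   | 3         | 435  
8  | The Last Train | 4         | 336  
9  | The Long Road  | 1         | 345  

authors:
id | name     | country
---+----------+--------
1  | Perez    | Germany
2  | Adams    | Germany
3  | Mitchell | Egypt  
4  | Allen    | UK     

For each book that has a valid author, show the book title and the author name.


INNER JOIN keeps only books rows whose author_id matches an id in authors. Walk through each book:
  - book 1 (River Crossing): author_id=1 -> matches Perez
  - book 2 (Empty Rooms): author_id=2 -> matches Adams
  - book 3 (Falling Leaves): author_id=NULL, no match -> dropped
  - book 4 (Paper Boats): author_id=1 -> matches Perez
  - book 5 (Stone Bridges): author_id=NULL, no match -> dropped
  - book 6 (Broken Clocks): author_id=1 -> matches Perez
  - book 7 (Hollow Hills): author_id=3 -> matches Mitchell
  - book 8 (The Last Train): author_id=4 -> matches Allen
  - book 9 (The Long Road): author_id=1 -> matches Perez
So 2 of 9 rows are dropped.

SQL:
SELECT a.title, b.name AS author
FROM books a
INNER JOIN authors b ON a.author_id = b.id

Result:
title          | author  
---------------+---------
River Crossing | Perez   
Empty Rooms    | Adams   
Paper Boats    | Perez   
Broken Clocks  | Perez   
Hollow Hills   | Mitchell
The Last Train | Allen   
The Long Road  | Perez   


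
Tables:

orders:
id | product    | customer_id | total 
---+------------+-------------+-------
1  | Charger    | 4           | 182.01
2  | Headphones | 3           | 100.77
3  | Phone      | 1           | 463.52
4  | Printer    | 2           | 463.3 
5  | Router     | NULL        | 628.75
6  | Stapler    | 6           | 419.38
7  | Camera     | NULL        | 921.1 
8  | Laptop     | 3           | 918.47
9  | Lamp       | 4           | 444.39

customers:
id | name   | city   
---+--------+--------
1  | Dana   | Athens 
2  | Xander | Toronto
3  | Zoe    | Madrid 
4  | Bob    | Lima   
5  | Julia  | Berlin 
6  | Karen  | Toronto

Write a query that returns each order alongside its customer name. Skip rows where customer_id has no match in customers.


INNER JOIN keeps only orders rows whose customer_id matches an id in customers. Walk through each order:
  - order 1 (Charger): customer_id=4 -> matches Bob
  - order 2 (Headphones): customer_id=3 -> matches Zoe
  - order 3 (Phone): customer_id=1 -> matches Dana
  - order 4 (Printer): customer_id=2 -> matches Xander
  - order 5 (Router): customer_id=NULL, no match -> dropped
  - order 6 (Stapler): customer_id=6 -> matches Karen
  - order 7 (Camera): customer_id=NULL, no match -> dropped
  - order 8 (Laptop): customer_id=3 -> matches Zoe
  - order 9 (Lamp): customer_id=4 -> matches Bob
So 2 of 9 rows are dropped.

SQL:
SELECT a.product, b.name AS customer
FROM orders a
INNER JOIN customers b ON a.customer_id = b.id

Result:
product    | customer
-----------+---------
Charger    | Bob     
Headphones | Zoe     
Phone      | Dana    
Printer    | Xander  
Stapler    | Karen   
Laptop     | Zoe     
Lamp       | Bob     


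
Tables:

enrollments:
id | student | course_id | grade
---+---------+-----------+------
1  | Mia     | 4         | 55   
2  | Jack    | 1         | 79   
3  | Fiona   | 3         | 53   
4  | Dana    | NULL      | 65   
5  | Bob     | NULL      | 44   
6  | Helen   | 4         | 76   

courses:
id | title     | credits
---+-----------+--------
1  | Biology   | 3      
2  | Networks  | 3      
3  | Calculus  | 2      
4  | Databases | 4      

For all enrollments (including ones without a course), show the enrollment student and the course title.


LEFT JOIN keeps every row from enrollments (the left table); where course_id has no match in courses, the course columns become NULL. Walk through each enrollment:
  - enrollment 1 (Mia): course_id=4 -> matches Databases
  - enrollment 2 (Jack): course_id=1 -> matches Biology
  - enrollment 3 (Fiona): course_id=3 -> matches Calculus
  - enrollment 4 (Dana): course_id=NULL, no match -> kept with NULL
  - enrollment 5 (Bob): course_id=NULL, no match -> kept with NULL
  - enrollment 6 (Helen): course_id=4 -> matches Databases
All 6 rows appear; 2 have NULL course.

SQL:
SELECT a.student, b.title AS course
FROM enrollments a
LEFT JOIN courses b ON a.course_id = b.id

Result:
student | course   
--------+----------
Mia     | Databases
Jack    | Biology  
Fiona   | Calculus 
Dana    | NULL     
Bob     | NULL     
Helen   | Databases


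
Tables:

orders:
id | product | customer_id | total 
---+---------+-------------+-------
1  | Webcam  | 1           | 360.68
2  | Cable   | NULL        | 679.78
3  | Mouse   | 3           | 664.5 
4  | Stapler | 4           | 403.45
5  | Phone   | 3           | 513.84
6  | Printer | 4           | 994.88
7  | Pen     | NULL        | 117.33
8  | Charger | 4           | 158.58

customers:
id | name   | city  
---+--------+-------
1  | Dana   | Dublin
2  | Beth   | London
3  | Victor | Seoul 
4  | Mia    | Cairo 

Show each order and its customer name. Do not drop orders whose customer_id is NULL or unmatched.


LEFT JOIN keeps every row from orders (the left table); where customer_id has no match in customers, the customer columns become NULL. Walk through each order:
  - order 1 (Webcam): customer_id=1 -> matches Dana
  - order 2 (Cable): customer_id=NULL, no match -> kept with NULL
  - order 3 (Mouse): customer_id=3 -> matches Victor
  - order 4 (Stapler): customer_id=4 -> matches Mia
  - order 5 (Phone): customer_id=3 -> matches Victor
  - order 6 (Printer): customer_id=4 -> matches Mia
  - order 7 (Pen): customer_id=NULL, no match -> kept with NULL
  - order 8 (Charger): customer_id=4 -> matches Mia
All 8 rows appear; 2 have NULL customer.

SQL:
SELECT a.product, b.name AS customer
FROM orders a
LEFT JOIN customers b ON a.customer_id = b.id

Result:
product | customer
--------+---------
Webcam  | Dana    
Cable   | NULL    
Mouse   | Victor  
Stapler | Mia     
Phone   | Victor  
Printer | Mia     
Pen     | NULL    
Charger | Mia     


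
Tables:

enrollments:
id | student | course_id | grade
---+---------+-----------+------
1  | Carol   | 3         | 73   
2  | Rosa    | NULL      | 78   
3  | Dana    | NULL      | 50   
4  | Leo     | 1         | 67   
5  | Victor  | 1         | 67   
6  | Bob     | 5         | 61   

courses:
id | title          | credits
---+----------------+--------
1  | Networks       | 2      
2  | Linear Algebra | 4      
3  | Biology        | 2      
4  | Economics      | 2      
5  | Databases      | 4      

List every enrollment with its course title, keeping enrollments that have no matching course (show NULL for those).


LEFT JOIN keeps every row from enrollments (the left table); where course_id has no match in courses, the course columns become NULL. Walk through each enrollment:
  - enrollment 1 (Carol): course_id=3 -> matches Biology
  - enrollment 2 (Rosa): course_id=NULL, no match -> kept with NULL
  - enrollment 3 (Dana): course_id=NULL, no match -> kept with NULL
  - enrollment 4 (Leo): course_id=1 -> matches Networks
  - enrollment 5 (Victor): course_id=1 -> matches Networks
  - enrollment 6 (Bob): course_id=5 -> matches Databases
All 6 rows appear; 2 have NULL course.

SQL:
SELECT a.student, b.title AS course
FROM enrollments a
LEFT JOIN courses b ON a.course_id = b.id

Result:
student | course   
--------+----------
Carol   | Biology  
Rosa    | NULL     
Dana    | NULL     
Leo     | Networks 
Victor  | Networks 
Bob     | Databases


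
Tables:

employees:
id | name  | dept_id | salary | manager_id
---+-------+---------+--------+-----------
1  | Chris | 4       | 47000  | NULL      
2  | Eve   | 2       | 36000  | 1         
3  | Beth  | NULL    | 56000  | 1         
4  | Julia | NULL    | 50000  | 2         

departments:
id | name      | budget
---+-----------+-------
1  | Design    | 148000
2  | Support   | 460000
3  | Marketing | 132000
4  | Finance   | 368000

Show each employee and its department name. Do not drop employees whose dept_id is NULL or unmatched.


LEFT JOIN keeps every row from employees (the left table); where dept_id has no match in departments, the department columns become NULL. Walk through each employee:
  - employee 1 (Chris): dept_id=4 -> matches Finance
  - employee 2 (Eve): dept_id=2 -> matches Support
  - employee 3 (Beth): dept_id=NULL, no match -> kept with NULL
  - employee 4 (Julia): dept_id=NULL, no match -> kept with NULL
All 4 rows appear; 2 have NULL department.

SQL:
SELECT a.name, b.name AS department
FROM employees a
LEFT JOIN departments b ON a.dept_id = b.id

Result:
name  | department
------+-----------
Chris | Finance   
Eve   | Support   
Beth  | NULL      
Julia | NULL      


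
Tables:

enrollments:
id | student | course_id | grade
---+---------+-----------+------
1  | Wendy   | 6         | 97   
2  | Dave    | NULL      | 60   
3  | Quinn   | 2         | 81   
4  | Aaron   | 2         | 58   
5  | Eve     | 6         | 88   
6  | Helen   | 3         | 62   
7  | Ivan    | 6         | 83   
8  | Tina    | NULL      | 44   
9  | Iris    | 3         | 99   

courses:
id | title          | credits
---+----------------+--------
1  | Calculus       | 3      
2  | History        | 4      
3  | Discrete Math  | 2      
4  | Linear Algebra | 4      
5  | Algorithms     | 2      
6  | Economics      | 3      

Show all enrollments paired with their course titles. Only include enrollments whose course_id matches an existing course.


INNER JOIN keeps only enrollments rows whose course_id matches an id in courses. Walk through each enrollment:
  - enrollment 1 (Wendy): course_id=6 -> matches Economics
  - enrollment 2 (Dave): course_id=NULL, no match -> dropped
  - enrollment 3 (Quinn): course_id=2 -> matches History
  - enrollment 4 (Aaron): course_id=2 -> matches History
  - enrollment 5 (Eve): course_id=6 -> matches Economics
  - enrollment 6 (Helen): course_id=3 -> matches Discrete Math
  - enrollment 7 (Ivan): course_id=6 -> matches Economics
  - enrollment 8 (Tina): course_id=NULL, no match -> dropped
  - enrollment 9 (Iris): course_id=3 -> matches Discrete Math
So 2 of 9 rows are dropped.

SQL:
SELECT a.student, b.title AS course
FROM enrollments a
INNER JOIN courses b ON a.course_id = b.id

Result:
student | course       
--------+--------------
Wendy   | Economics    
Quinn   | History      
Aaron   | History      
Eve     | Economics    
Helen   | Discrete Math
Ivan    | Economics    
Iris    | Discrete Math


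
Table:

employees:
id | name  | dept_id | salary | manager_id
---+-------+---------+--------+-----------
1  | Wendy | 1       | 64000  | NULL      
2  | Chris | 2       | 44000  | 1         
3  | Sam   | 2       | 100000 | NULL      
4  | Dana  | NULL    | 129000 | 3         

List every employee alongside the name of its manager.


This is a self-join: employees is joined to a second copy of itself, matching each row's manager_id to another row's id. Use LEFT JOIN so rows with manager_id=NULL are kept.
  - employee 1 (Wendy): manager_id=NULL -> NULL
  - employee 2 (Chris): manager_id=1 -> Wendy
  - employee 3 (Sam): manager_id=NULL -> NULL
  - employee 4 (Dana): manager_id=3 -> Sam

SQL:
SELECT a.name AS item, b.name AS manager
FROM employees a
LEFT JOIN employees b ON a.manager_id = b.id

Result:
item  | manager
------+--------
Wendy | NULL   
Chris | Wendy  
Sam   | NULL   
Dana  | Sam    


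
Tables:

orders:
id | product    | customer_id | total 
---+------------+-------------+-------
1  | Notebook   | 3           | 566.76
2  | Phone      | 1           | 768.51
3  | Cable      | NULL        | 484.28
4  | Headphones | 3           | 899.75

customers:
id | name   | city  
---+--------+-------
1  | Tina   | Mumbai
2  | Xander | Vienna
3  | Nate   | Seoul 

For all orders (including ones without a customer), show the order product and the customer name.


LEFT JOIN keeps every row from orders (the left table); where customer_id has no match in customers, the customer columns become NULL. Walk through each order:
  - order 1 (Notebook): customer_id=3 -> matches Nate
  - order 2 (Phone): customer_id=1 -> matches Tina
  - order 3 (Cable): customer_id=NULL, no match -> kept with NULL
  - order 4 (Headphones): customer_id=3 -> matches Nate
All 4 rows appear; 1 has NULL customer.

SQL:
SELECT a.product, b.name AS customer
FROM orders a
LEFT JOIN customers b ON a.customer_id = b.id

Result:
product    | customer
-----------+---------
Notebook   | Nate    
Phone      | Tina    
Cable      | NULL    
Headphones | Nate    


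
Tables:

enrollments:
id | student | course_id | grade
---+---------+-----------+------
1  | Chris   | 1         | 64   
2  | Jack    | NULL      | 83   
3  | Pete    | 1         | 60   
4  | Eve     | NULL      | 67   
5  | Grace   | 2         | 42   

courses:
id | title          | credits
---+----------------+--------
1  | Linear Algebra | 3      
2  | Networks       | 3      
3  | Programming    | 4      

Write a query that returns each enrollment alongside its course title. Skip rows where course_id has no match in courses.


INNER JOIN keeps only enrollments rows whose course_id matches an id in courses. Walk through each enrollment:
  - enrollment 1 (Chris): course_id=1 -> matches Linear Algebra
  - enrollment 2 (Jack): course_id=NULL, no match -> dropped
  - enrollment 3 (Pete): course_id=1 -> matches Linear Algebra
  - enrollment 4 (Eve): course_id=NULL, no match -> dropped
  - enrollment 5 (Grace): course_id=2 -> matches Networks
So 2 of 5 rows are dropped.

SQL:
SELECT a.student, b.title AS course
FROM enrollments a
INNER JOIN courses b ON a.course_id = b.id

Result:
student | course        
--------+---------------
Chris   | Linear Algebra
Pete    | Linear Algebra
Grace   | Networks      
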